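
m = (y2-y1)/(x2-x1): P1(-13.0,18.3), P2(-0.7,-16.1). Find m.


dy = -16.1 - 18.3 = -34.4
dx = -0.7 + 13.0 = 12.3
m = -34.4/12.3 = -2.7967

m = -2.7967


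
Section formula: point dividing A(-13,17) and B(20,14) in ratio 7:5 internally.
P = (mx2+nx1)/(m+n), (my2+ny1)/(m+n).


Px = (7*20 + 5*(-13))/12 = 75/12 = 6.2500
Py = (7*14 + 5*17)/12 = 183/12 = 15.2500

P = (6.2500, 15.2500)


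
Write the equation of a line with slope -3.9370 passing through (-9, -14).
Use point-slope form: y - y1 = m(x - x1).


y + 14 = -3.9370(x + 9)
y = -3.9370x - 14 + 3.9370*(-9)
y = -3.9370x - 49.4330

y = -3.9370x - 49.4330


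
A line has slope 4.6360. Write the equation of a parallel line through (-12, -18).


Parallel lines have equal slopes.
m2 = 4.6360
b2 = -18 - 4.6360*(-12) = 37.6320

y = 4.6360x + 37.6320


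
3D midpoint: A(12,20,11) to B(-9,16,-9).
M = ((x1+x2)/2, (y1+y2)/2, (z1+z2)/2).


Mx = (12- 9)/2 = 1.5000
My = (20+16)/2 = 18.0000
Mz = (11- 9)/2 = 1.0000

M = (1.5000, 18.0000, 1.0000)


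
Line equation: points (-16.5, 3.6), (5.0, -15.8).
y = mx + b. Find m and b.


m = (-19.4)/(21.5) = -0.9023
b = y1 - m*x1 = 3.6 - (-19.4*(-16.5))/(21.5) = 3.6 - 14.8884 = -11.2884

y = -0.9023x - 11.2884


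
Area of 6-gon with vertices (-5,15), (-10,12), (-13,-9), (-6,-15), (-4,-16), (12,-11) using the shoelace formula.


sum(xi*y_{i+1}) = -5*12 - 10*(-9) - 13*(-15) - 6*(-16) - 4*(-11) + 12*15 = 545
sum(yi*x_{i+1}) = 15*(-10) + 12*(-13) - 9*(-6) - 15*(-4) - 16*12 - 11*(-5) = -329
Area = |545 + 329|/2 = 874/2 = 437.0000

437.0000 sq units


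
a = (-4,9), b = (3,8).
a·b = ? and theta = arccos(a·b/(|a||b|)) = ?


a·b = -4*3 + 9*8 = -12 + 72 = 60
|a| = sqrt(16+81) = 9.8489
|b| = sqrt(9+64) = 8.5440
cos(theta) = 60/(sqrt(97)*sqrt(73)) = 60/sqrt(7081) = 0.713024
theta = arccos(60/sqrt(7081)) = 44.5185 degrees

a·b = 60, theta = 44.5185 deg


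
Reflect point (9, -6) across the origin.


Reflection rule for origin: (-x, -y)
(9, -6) -> (-9, 6)

(-9, 6)


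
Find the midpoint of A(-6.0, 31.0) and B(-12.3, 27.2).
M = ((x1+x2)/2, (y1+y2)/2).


Mx = (-6.0 - 12.3)/2 = -18.3/2 = -9.1500
My = (31.0 + 27.2)/2 = 58.2/2 = 29.1000

(-9.1500, 29.1000)


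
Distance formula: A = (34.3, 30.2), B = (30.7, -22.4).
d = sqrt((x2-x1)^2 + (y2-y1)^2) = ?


dx = 30.7 - 34.3 = -3.6
dy = -22.4 - 30.2 = -52.6
d = sqrt(12.96 + 2766.76) = sqrt(2779.72) = 52.7230

52.7230


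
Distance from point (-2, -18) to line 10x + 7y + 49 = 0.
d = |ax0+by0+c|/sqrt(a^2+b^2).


|10*(-2) + 7*(-18) + 49| = |-97| = 97
sqrt(100 + 49) = sqrt(149) = 12.2066
d = 97/sqrt(149) = 7.9465

7.9465


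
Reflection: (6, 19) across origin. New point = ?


Reflection rule for origin: (-x, -y)
(6, 19) -> (-6, -19)

(-6, -19)


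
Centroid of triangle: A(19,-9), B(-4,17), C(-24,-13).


Gx = (19- 4- 24)/3 = -9/3 = -3.0000
Gy = (-9+17- 13)/3 = -5/3 = -1.6667

G = (-3.0000, -1.6667)


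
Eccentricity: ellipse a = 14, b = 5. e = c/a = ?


c = sqrt(196-25) = sqrt(171) = 13.0767
e = c/a = sqrt(171)/14 = 0.9340

e = 0.9340


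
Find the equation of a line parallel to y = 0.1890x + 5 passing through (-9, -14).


Parallel lines have equal slopes.
m2 = 0.1890
b2 = -14 - 0.1890*(-9) = -12.2990

y = 0.1890x - 12.2990


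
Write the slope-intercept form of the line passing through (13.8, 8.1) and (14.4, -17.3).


m = (-25.4)/(0.6) = -42.3333
b = y1 - m*x1 = 8.1 - (-25.4*13.8)/(0.6) = 8.1 + 584.2000 = 592.3000

y = -42.3333x + 592.3000


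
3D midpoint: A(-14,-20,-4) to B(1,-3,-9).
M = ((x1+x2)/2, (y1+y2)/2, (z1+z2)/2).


Mx = (-14+1)/2 = -6.5000
My = (-20- 3)/2 = -11.5000
Mz = (-4- 9)/2 = -6.5000

M = (-6.5000, -11.5000, -6.5000)


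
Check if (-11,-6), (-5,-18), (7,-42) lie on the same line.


-11*(-18+ 42) - 5*(-42+ 6) + 7*(-6+ 18)
= -264 + 180 + 84 = 0

Yes, collinear (determinant = 0)


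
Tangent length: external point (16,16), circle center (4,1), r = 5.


d = sqrt((16-4)^2 + (16-1)^2) = sqrt(144+225) = 19.2094
L = sqrt(369.0000 - 25) = sqrt(344.0000) = 18.5472

18.5472


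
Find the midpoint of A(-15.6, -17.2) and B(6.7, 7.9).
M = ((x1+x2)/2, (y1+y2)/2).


Mx = (-15.6 + 6.7)/2 = -8.9/2 = -4.4500
My = (-17.2 + 7.9)/2 = -9.3/2 = -4.6500

(-4.4500, -4.6500)


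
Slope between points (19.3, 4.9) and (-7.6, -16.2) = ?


dy = -16.2 - 4.9 = -21.1
dx = -7.6 - 19.3 = -26.9
m = -21.1/(-26.9) = 0.7844

m = 0.7844


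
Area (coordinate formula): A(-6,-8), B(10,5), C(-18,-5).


-6*(5+ 5) = -60
10*(-5+ 8) = 30
-18*(-8-5) = 234
sum = 204
Area = |204|/2 = 102.0000

102.0000 sq units


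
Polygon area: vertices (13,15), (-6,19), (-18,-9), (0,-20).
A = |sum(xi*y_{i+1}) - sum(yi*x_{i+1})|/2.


sum(xi*y_{i+1}) = 13*19 - 6*(-9) - 18*(-20) + 0*15 = 661
sum(yi*x_{i+1}) = 15*(-6) + 19*(-18) - 9*0 - 20*13 = -692
Area = |661 + 692|/2 = 1353/2 = 676.5000

676.5000 sq units


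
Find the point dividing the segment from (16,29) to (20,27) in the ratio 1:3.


Px = (1*20 + 3*16)/4 = 68/4 = 17.0000
Py = (1*27 + 3*29)/4 = 114/4 = 28.5000

P = (17.0000, 28.5000)


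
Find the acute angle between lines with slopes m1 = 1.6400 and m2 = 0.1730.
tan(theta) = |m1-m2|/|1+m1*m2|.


m1-m2 = 1.467
1+m1*m2 = 1.28372
tan(theta) = |1.467/1.28372| = 1.142773
theta = arctan(|1.467/1.28372|) = 48.8120 degrees (acute angle)

48.8120 degrees


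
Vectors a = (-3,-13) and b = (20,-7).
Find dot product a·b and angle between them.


a·b = -3*20 - 13*(-7) = -60 + 91 = 31
|a| = sqrt(9+169) = 13.3417
|b| = sqrt(400+49) = 21.1896
cos(theta) = 31/(sqrt(178)*sqrt(449)) = 31/sqrt(79922) = 0.109655
theta = arccos(31/sqrt(79922)) = 83.7046 degrees

a·b = 31, theta = 83.7046 deg


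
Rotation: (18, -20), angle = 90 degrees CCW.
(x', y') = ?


cos(90) = 0, sin(90) = 1
x' = 18*0 + 20*1 = 20
y' = 18*1 - 20*0 = 18

(20, 18)


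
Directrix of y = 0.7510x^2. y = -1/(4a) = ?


a = 0.7510
1/(4a) = 0.3329
directrix: y = -0.3329 = -0.3329

y = -0.3329


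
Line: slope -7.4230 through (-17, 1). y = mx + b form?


y - 1 = -7.4230(x + 17)
y = -7.4230x + 1 + 7.4230*(-17)
y = -7.4230x - 125.1910

y = -7.4230x - 125.1910


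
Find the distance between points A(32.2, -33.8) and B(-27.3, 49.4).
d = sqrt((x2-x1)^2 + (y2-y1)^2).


dx = -27.3 - 32.2 = -59.5
dy = 49.4 + 33.8 = 83.2
d = sqrt(3540.25 + 6922.24) = sqrt(10462.49) = 102.2863

102.2863


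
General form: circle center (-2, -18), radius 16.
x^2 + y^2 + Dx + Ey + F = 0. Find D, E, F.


(x+ 2)^2 + (y+ 18)^2 = 16^2
D = -2h = 4, E = -2k = 36
F = h^2+k^2-r^2 = 4+324-256 = 72

D = 4, E = 36, F = 72


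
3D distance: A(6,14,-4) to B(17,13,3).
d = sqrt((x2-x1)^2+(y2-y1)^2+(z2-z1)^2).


dx=11, dy=-1, dz=7
d = sqrt(121+1+49) = sqrt(171) = 13.0767

13.0767


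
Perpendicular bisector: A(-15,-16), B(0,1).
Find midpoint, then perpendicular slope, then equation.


Midpoint = (-7.5, -7.5)
Slope of AB = dy/dx = 17/15 = 1.1333
Perp slope = -dx/dy = -15/17 = -0.8824
b = My - (perp slope)*Mx = -7.5 + (15*(-7.5))/17 = -7.5 - 6.6176 = -14.1176

y = -0.8824x - 14.1176


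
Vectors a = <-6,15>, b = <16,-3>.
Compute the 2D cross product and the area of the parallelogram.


cross = -6*(-3) - 15*16 = 18 - 240 = -222
Parallelogram area = |-222| = 222

cross = -222, parallelogram area = 222


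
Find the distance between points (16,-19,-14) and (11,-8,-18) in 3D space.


dx=-5, dy=11, dz=-4
d = sqrt(25+121+16) = sqrt(162) = 12.7279

12.7279


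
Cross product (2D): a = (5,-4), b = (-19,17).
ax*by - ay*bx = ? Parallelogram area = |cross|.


cross = 5*17 + 4*(-19) = 85 - 76 = 9
Parallelogram area = |9| = 9

cross = 9, parallelogram area = 9


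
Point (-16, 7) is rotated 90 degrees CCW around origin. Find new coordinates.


cos(90) = 0, sin(90) = 1
x' = -16*0 - 7*1 = -7
y' = -16*1 + 7*0 = -16

(-7, -16)


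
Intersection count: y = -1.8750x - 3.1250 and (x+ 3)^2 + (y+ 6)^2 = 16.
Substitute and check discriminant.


Substitute y = -1.8750x - 3.1250: (x+ 3)^2 + (-1.8750x- 3.1250+ 6)^2 = 16
Expand to Ax^2 + Bx + C = 0, where b-k = 2.875
A = 1+m^2 = 4.515625
B = 2(m(b-k) - h) = 2(-1.8750*2.875 + 3) = -4.78125
C = h^2 + (b-k)^2 - r^2 = 9 + 8.265625 - 16 = 1.265625
disc = B^2-4AC = 22.8604 - 22.8604 = 0
disc = 0

1 intersection point (tangent)


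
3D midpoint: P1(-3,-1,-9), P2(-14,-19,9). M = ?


Mx = (-3- 14)/2 = -8.5000
My = (-1- 19)/2 = -10.0000
Mz = (-9+9)/2 = 0

M = (-8.5000, -10.0000, 0)


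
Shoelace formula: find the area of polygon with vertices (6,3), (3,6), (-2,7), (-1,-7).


sum(xi*y_{i+1}) = 6*6 + 3*7 - 2*(-7) - 1*3 = 68
sum(yi*x_{i+1}) = 3*3 + 6*(-2) + 7*(-1) - 7*6 = -52
Area = |68 + 52|/2 = 120/2 = 60.0000

60.0000 sq units


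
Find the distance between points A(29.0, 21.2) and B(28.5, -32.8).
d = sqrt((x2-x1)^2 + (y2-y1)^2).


dx = 28.5 - 29.0 = -0.5
dy = -32.8 - 21.2 = -54.0
d = sqrt(0.25 + 2916.0) = sqrt(2916.25) = 54.0023

54.0023


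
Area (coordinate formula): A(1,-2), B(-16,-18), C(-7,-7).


1*(-18+ 7) = -11
-16*(-7+ 2) = 80
-7*(-2+ 18) = -112
sum = -43
Area = |-43|/2 = 21.5000

21.5000 sq units


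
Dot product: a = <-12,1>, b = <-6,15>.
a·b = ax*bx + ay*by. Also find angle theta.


a·b = -12*(-6) + 1*15 = 72 + 15 = 87
|a| = sqrt(144+1) = 12.0416
|b| = sqrt(36+225) = 16.1555
cos(theta) = 87/(sqrt(145)*sqrt(261)) = 87/sqrt(37845) = 0.447214
theta = arccos(87/sqrt(37845)) = 63.4349 degrees

a·b = 87, theta = 63.4349 deg


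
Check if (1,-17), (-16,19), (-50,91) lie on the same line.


1*(19-91) - 16*(91+ 17) - 50*(-17-19)
= -72 - 1728 + 1800 = 0

Yes, collinear (determinant = 0)


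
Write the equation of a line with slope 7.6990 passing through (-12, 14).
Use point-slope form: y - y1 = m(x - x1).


y - 14 = 7.6990(x + 12)
y = 7.6990x + 14 - 7.6990*(-12)
y = 7.6990x + 106.3880

y = 7.6990x + 106.3880


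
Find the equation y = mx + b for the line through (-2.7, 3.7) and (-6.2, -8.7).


m = (-12.4)/(-3.5) = 3.5429
b = y1 - m*x1 = 3.7 - (-12.4*(-2.7))/(-3.5) = 3.7 + 9.5657 = 13.2657

y = 3.5429x + 13.2657


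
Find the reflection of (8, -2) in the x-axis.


Reflection rule for x-axis: (x, -y)
(8, -2) -> (8, 2)

(8, 2)


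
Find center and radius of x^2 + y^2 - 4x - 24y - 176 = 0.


h = -D/2 = 4/2 = 2
k = -E/2 = 24/2 = 12
r^2 = h^2 + k^2 - F = 4 + 144 + 176 = 324
r = 18

Center (2, 12), radius = 18


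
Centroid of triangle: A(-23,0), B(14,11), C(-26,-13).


Gx = (-23+14- 26)/3 = -35/3 = -11.6667
Gy = (0+11- 13)/3 = -2/3 = -0.6667

G = (-11.6667, -0.6667)


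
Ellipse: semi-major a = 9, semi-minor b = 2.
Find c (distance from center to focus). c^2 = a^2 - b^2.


c^2 = 9^2 - 2^2 = 81 - 4 = 77
c = sqrt(77) = 8.7750

c = 8.7750


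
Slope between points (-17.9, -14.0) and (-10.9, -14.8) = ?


dy = -14.8 + 14.0 = -0.8
dx = -10.9 + 17.9 = 7
m = -0.8/7 = -0.1143

m = -0.1143


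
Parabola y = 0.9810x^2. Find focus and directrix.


a = 0.9810
1/(4a) = 0.2548
Focus = (0, 0.2548)
Directrix: y = -0.2548

Focus = (0, 0.2548), Directrix: y = -0.2548


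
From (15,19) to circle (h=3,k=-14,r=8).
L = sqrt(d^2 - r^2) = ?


d = sqrt((15-3)^2 + (19+ 14)^2) = sqrt(144+1089) = 35.1141
L = sqrt(1233.0000 - 64) = sqrt(1169.0000) = 34.1906

34.1906


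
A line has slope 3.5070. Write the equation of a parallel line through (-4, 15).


Parallel lines have equal slopes.
m2 = 3.5070
b2 = 15 - 3.5070*(-4) = 29.0280

y = 3.5070x + 29.0280


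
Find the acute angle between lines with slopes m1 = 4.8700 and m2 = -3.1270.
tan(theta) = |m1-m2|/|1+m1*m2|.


m1-m2 = 7.997
1+m1*m2 = -14.22849
tan(theta) = |7.997/(-14.22849)| = 0.562041
theta = arctan(|7.997/(-14.22849)|) = 29.3378 degrees (acute angle)

29.3378 degrees


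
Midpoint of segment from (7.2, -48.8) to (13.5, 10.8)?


Mx = (7.2 + 13.5)/2 = 20.7/2 = 10.3500
My = (-48.8 + 10.8)/2 = -38.0/2 = -19.0000

(10.3500, -19.0000)


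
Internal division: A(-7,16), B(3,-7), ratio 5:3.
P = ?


Px = (5*3 + 3*(-7))/8 = -6/8 = -0.7500
Py = (5*(-7) + 3*16)/8 = 13/8 = 1.6250

P = (-0.7500, 1.6250)


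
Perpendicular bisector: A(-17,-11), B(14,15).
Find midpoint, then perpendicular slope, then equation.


Midpoint = (-1.5, 2)
Slope of AB = dy/dx = 26/31 = 0.8387
Perp slope = -dx/dy = -31/26 = -1.1923
b = My - (perp slope)*Mx = 2 + (31*(-1.5))/26 = 2 - 1.7885 = 0.2115

y = -1.1923x + 0.2115


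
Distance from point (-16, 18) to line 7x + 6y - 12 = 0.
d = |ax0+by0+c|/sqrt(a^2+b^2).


|7*(-16) + 6*18 - 12| = |-16| = 16
sqrt(49 + 36) = sqrt(85) = 9.2195
d = 16/sqrt(85) = 1.7354

1.7354


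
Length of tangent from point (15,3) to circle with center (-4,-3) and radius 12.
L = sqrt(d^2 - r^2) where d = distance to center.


d = sqrt((15+ 4)^2 + (3+ 3)^2) = sqrt(361+36) = 19.9249
L = sqrt(397.0000 - 144) = sqrt(253.0000) = 15.9060

15.9060


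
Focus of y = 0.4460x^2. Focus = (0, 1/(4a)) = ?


a = 0.4460
4a = 1.7840
focus = (0, 1/1.7840) = (0, 0.5605)

Focus = (0, 0.5605)


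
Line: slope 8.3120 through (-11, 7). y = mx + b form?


y - 7 = 8.3120(x + 11)
y = 8.3120x + 7 - 8.3120*(-11)
y = 8.3120x + 98.4320

y = 8.3120x + 98.4320


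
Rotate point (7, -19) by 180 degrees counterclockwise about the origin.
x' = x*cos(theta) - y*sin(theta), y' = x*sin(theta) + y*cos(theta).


cos(180) = -1, sin(180) = 0
x' = 7*(-1) + 19*0 = -7
y' = 7*0 - 19*(-1) = 19

(-7, 19)


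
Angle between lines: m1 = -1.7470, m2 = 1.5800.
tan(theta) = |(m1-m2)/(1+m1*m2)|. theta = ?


m1-m2 = -3.327
1+m1*m2 = -1.76026
tan(theta) = |-3.327/(-1.76026)| = 1.890062
theta = arctan(|-3.327/(-1.76026)|) = 62.1174 degrees (acute angle)

62.1174 degrees


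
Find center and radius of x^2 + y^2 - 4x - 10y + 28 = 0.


h = -D/2 = 4/2 = 2
k = -E/2 = 10/2 = 5
r^2 = h^2 + k^2 - F = 4 + 25 - 28 = 1
r = 1

Center (2, 5), radius = 1


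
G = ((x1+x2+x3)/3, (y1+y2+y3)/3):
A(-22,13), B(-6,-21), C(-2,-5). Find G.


Gx = (-22- 6- 2)/3 = -30/3 = -10.0000
Gy = (13- 21- 5)/3 = -13/3 = -4.3333

G = (-10.0000, -4.3333)


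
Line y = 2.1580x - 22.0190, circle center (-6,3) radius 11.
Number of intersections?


Substitute y = 2.1580x - 22.0190: (x+ 6)^2 + (2.1580x- 22.0190-3)^2 = 121
Expand to Ax^2 + Bx + C = 0, where b-k = -25.019
A = 1+m^2 = 5.656964
B = 2(m(b-k) - h) = 2(2.1580*(-25.019) + 6) = -95.982004
C = h^2 + (b-k)^2 - r^2 = 36 + 625.950361 - 121 = 540.950361
disc = B^2-4AC = 9212.5451 - 12240.5469 = -3028.0018
disc < 0

0 intersection points


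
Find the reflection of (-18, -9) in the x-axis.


Reflection rule for x-axis: (x, -y)
(-18, -9) -> (-18, 9)

(-18, 9)


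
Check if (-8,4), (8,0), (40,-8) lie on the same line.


-8*(0+ 8) + 8*(-8-4) + 40*(4-0)
= -64 - 96 + 160 = 0

Yes, collinear (determinant = 0)


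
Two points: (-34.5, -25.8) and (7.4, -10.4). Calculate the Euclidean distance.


dx = 7.4 + 34.5 = 41.9
dy = -10.4 + 25.8 = 15.4
d = sqrt(1755.61 + 237.16) = sqrt(1992.77) = 44.6405

44.6405


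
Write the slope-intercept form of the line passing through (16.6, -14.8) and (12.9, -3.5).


m = (11.3)/(-3.7) = -3.0541
b = y1 - m*x1 = -14.8 - (11.3*16.6)/(-3.7) = -14.8 + 50.6973 = 35.8973

y = -3.0541x + 35.8973


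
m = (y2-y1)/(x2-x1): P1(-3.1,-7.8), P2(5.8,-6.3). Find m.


dy = -6.3 + 7.8 = 1.5
dx = 5.8 + 3.1 = 8.9
m = 1.5/8.9 = 0.1685

m = 0.1685


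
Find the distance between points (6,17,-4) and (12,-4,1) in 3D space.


dx=6, dy=-21, dz=5
d = sqrt(36+441+25) = sqrt(502) = 22.4054

22.4054


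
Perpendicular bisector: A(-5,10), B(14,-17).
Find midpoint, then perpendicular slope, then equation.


Midpoint = (4.5, -3.5)
Slope of AB = dy/dx = -27/19 = -1.4211
Perp slope = -dx/dy = 19/27 = 0.7037
b = My - (perp slope)*Mx = -3.5 + (19*4.5)/(-27) = -3.5 - 3.1667 = -6.6667

y = 0.7037x - 6.6667


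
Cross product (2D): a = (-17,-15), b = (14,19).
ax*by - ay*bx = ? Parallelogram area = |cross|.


cross = -17*19 + 15*14 = -323 + 210 = -113
Parallelogram area = |-113| = 113

cross = -113, parallelogram area = 113


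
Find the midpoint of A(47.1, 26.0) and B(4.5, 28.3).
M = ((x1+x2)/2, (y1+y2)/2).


Mx = (47.1 + 4.5)/2 = 51.6/2 = 25.8000
My = (26.0 + 28.3)/2 = 54.3/2 = 27.1500

(25.8000, 27.1500)


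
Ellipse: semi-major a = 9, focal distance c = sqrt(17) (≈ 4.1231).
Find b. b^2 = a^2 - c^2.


b^2 = 9^2 - (sqrt(17))^2 = 81 - 17 = 64
b = sqrt(64) = 8

b = 8


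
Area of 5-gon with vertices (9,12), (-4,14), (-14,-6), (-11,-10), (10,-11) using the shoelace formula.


sum(xi*y_{i+1}) = 9*14 - 4*(-6) - 14*(-10) - 11*(-11) + 10*12 = 531
sum(yi*x_{i+1}) = 12*(-4) + 14*(-14) - 6*(-11) - 10*10 - 11*9 = -377
Area = |531 + 377|/2 = 908/2 = 454.0000

454.0000 sq units


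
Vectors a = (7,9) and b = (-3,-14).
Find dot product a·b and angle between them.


a·b = 7*(-3) + 9*(-14) = -21 - 126 = -147
|a| = sqrt(49+81) = 11.4018
|b| = sqrt(9+196) = 14.3178
cos(theta) = -147/(sqrt(130)*sqrt(205)) = -147/sqrt(26650) = -0.900469
theta = arccos(-147/sqrt(26650)) = 154.2198 degrees

a·b = -147, theta = 154.2198 deg


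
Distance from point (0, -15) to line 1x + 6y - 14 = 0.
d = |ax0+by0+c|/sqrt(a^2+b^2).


|1*0 + 6*(-15) - 14| = |-104| = 104
sqrt(1 + 36) = sqrt(37) = 6.0828
d = 104/sqrt(37) = 17.0975

17.0975


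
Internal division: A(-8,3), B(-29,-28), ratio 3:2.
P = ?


Px = (3*(-29) + 2*(-8))/5 = -103/5 = -20.6000
Py = (3*(-28) + 2*3)/5 = -78/5 = -15.6000

P = (-20.6000, -15.6000)


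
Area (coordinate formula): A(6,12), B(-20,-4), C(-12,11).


6*(-4-11) = -90
-20*(11-12) = 20
-12*(12+ 4) = -192
sum = -262
Area = |-262|/2 = 131.0000

131.0000 sq units


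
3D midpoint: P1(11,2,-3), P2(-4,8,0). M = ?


Mx = (11- 4)/2 = 3.5000
My = (2+8)/2 = 5.0000
Mz = (-3+0)/2 = -1.5000

M = (3.5000, 5.0000, -1.5000)


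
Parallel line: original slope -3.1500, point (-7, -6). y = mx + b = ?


Parallel lines have equal slopes.
m2 = -3.1500
b2 = -6 + 3.1500*(-7) = -28.0500

y = -3.1500x - 28.0500


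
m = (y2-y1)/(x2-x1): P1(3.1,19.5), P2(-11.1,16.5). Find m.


dy = 16.5 - 19.5 = -3.0
dx = -11.1 - 3.1 = -14.2
m = -3.0/(-14.2) = 0.2113

m = 0.2113


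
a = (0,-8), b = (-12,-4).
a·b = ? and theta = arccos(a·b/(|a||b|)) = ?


a·b = 0*(-12) - 8*(-4) = 0 + 32 = 32
|a| = sqrt(0+64) = 8.0000
|b| = sqrt(144+16) = 12.6491
cos(theta) = 32/(sqrt(64)*sqrt(160)) = 32/sqrt(10240) = 0.316228
theta = arccos(32/sqrt(10240)) = 71.5651 degrees

a·b = 32, theta = 71.5651 deg


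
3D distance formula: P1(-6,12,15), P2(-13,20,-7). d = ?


dx=-7, dy=8, dz=-22
d = sqrt(49+64+484) = sqrt(597) = 24.4336

24.4336


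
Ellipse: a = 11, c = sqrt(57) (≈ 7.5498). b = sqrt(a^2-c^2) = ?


b^2 = 11^2 - (sqrt(57))^2 = 121 - 57 = 64
b = sqrt(64) = 8

b = 8


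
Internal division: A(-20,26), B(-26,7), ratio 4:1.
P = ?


Px = (4*(-26) + 1*(-20))/5 = -124/5 = -24.8000
Py = (4*7 + 1*26)/5 = 54/5 = 10.8000

P = (-24.8000, 10.8000)


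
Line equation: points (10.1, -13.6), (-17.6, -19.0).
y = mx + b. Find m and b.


m = (-5.4)/(-27.7) = 0.1949
b = y1 - m*x1 = -13.6 - (-5.4*10.1)/(-27.7) = -13.6 - 1.9690 = -15.5690

y = 0.1949x - 15.5690


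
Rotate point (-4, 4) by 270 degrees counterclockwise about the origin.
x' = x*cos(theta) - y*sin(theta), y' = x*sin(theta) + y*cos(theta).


cos(270) = 0, sin(270) = -1
x' = -4*0 - 4*(-1) = 4
y' = -4*(-1) + 4*0 = 4

(4, 4)


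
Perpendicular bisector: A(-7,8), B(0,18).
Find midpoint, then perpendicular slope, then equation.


Midpoint = (-3.5, 13)
Slope of AB = dy/dx = 10/7 = 1.4286
Perp slope = -dx/dy = -7/10 = -0.7000
b = My - (perp slope)*Mx = 13 + (7*(-3.5))/10 = 13 - 2.4500 = 10.5500

y = -0.7000x + 10.5500


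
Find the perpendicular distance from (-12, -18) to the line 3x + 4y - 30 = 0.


|3*(-12) + 4*(-18) - 30| = |-138| = 138
sqrt(9 + 16) = sqrt(25) = 5.0000
d = 138/sqrt(25) = 27.6000

27.6000


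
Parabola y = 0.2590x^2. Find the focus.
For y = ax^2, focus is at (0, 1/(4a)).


a = 0.2590
4a = 1.0360
focus = (0, 1/1.0360) = (0, 0.9653)

Focus = (0, 0.9653)


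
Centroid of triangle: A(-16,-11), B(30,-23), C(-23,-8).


Gx = (-16+30- 23)/3 = -9/3 = -3.0000
Gy = (-11- 23- 8)/3 = -42/3 = -14.0000

G = (-3.0000, -14.0000)


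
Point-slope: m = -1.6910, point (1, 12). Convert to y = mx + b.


y - 12 = -1.6910(x - 1)
y = -1.6910x + 12 + 1.6910*1
y = -1.6910x + 13.6910

y = -1.6910x + 13.6910


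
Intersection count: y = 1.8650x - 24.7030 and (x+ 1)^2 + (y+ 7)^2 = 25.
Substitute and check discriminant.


Substitute y = 1.8650x - 24.7030: (x+ 1)^2 + (1.8650x- 24.7030+ 7)^2 = 25
Expand to Ax^2 + Bx + C = 0, where b-k = -17.703
A = 1+m^2 = 4.478225
B = 2(m(b-k) - h) = 2(1.8650*(-17.703) + 1) = -64.03219
C = h^2 + (b-k)^2 - r^2 = 1 + 313.396209 - 25 = 289.396209
disc = B^2-4AC = 4100.1214 - 5183.9254 = -1083.8040
disc < 0

0 intersection points


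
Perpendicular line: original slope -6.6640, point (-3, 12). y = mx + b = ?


Perpendicular slope = -1/m1 = -1/(-6.6640) = 0.1501
b2 = y0 - m2*x0 = 12 - 3/(-6.6640) = 12 + 0.4502 = 12.4502

y = 0.1501x + 12.4502


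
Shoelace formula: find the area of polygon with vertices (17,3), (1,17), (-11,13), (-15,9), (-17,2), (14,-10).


sum(xi*y_{i+1}) = 17*17 + 1*13 - 11*9 - 15*2 - 17*(-10) + 14*3 = 385
sum(yi*x_{i+1}) = 3*1 + 17*(-11) + 13*(-15) + 9*(-17) + 2*14 - 10*17 = -674
Area = |385 + 674|/2 = 1059/2 = 529.5000

529.5000 sq units


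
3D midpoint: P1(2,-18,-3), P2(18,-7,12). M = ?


Mx = (2+18)/2 = 10.0000
My = (-18- 7)/2 = -12.5000
Mz = (-3+12)/2 = 4.5000

M = (10.0000, -12.5000, 4.5000)


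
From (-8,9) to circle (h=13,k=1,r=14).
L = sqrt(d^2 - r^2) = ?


d = sqrt((-8-13)^2 + (9-1)^2) = sqrt(441+64) = 22.4722
L = sqrt(505.0000 - 196) = sqrt(309.0000) = 17.5784

17.5784


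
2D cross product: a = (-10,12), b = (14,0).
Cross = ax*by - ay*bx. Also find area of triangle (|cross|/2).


cross = -10*0 - 12*14 = 0 - 168 = -168
Triangle area = |-168|/2 = 168/2 = 84.0000

cross = -168, triangle area = 84.0000


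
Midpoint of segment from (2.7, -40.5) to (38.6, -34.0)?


Mx = (2.7 + 38.6)/2 = 41.3/2 = 20.6500
My = (-40.5 - 34.0)/2 = -74.5/2 = -37.2500

(20.6500, -37.2500)


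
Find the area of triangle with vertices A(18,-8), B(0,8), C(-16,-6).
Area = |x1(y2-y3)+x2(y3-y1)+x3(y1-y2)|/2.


18*(8+ 6) = 252
0*(-6+ 8) = 0
-16*(-8-8) = 256
sum = 508
Area = |508|/2 = 254.0000

254.0000 sq units


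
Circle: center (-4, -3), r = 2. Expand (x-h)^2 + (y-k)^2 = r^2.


(x+ 4)^2 + (y+ 3)^2 = 2^2
D = -2h = 8, E = -2k = 6
F = h^2+k^2-r^2 = 16+9-4 = 21

x^2 + y^2 + 8x + 6y + 21 = 0


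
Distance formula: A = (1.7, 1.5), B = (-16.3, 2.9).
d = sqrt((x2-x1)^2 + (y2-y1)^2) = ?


dx = -16.3 - 1.7 = -18.0
dy = 2.9 - 1.5 = 1.4
d = sqrt(324.0 + 1.96) = sqrt(325.96) = 18.0544

18.0544


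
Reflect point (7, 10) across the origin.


Reflection rule for origin: (-x, -y)
(7, 10) -> (-7, -10)

(-7, -10)


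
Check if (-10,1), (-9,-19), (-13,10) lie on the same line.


-10*(-19-10) - 9*(10-1) - 13*(1+ 19)
= 290 - 81 - 260 = -51

No, not collinear (determinant = -51)


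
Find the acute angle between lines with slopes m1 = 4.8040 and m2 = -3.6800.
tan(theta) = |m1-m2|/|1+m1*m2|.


m1-m2 = 8.484
1+m1*m2 = -16.67872
tan(theta) = |8.484/(-16.67872)| = 0.508672
theta = arctan(|8.484/(-16.67872)|) = 26.9612 degrees (acute angle)

26.9612 degrees


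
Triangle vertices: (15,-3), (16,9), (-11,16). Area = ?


15*(9-16) = -105
16*(16+ 3) = 304
-11*(-3-9) = 132
sum = 331
Area = |331|/2 = 165.5000

165.5000 sq units


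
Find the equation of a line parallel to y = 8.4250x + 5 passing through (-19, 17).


Parallel lines have equal slopes.
m2 = 8.4250
b2 = 17 - 8.4250*(-19) = 177.0750

y = 8.4250x + 177.0750


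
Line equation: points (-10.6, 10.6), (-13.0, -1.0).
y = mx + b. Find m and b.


m = (-11.6)/(-2.4) = 4.8333
b = y1 - m*x1 = 10.6 - (-11.6*(-10.6))/(-2.4) = 10.6 + 51.2333 = 61.8333

y = 4.8333x + 61.8333


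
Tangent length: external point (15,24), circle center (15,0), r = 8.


d = sqrt((15-15)^2 + (24-0)^2) = sqrt(0+576) = 24.0000
L = sqrt(576.0000 - 64) = sqrt(512.0000) = 22.6274

22.6274


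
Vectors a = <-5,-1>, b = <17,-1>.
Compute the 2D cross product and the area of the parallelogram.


cross = -5*(-1) + 1*17 = 5 + 17 = 22
Parallelogram area = |22| = 22

cross = 22, parallelogram area = 22


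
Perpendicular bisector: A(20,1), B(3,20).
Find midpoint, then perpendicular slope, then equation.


Midpoint = (11.5, 10.5)
Slope of AB = dy/dx = 19/(-17) = -1.1176
Perp slope = -dx/dy = 17/19 = 0.8947
b = My - (perp slope)*Mx = 10.5 + (-17*11.5)/19 = 10.5 - 10.2895 = 0.2105

y = 0.8947x + 0.2105


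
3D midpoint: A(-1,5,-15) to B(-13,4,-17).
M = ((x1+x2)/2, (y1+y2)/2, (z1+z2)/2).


Mx = (-1- 13)/2 = -7.0000
My = (5+4)/2 = 4.5000
Mz = (-15- 17)/2 = -16.0000

M = (-7.0000, 4.5000, -16.0000)


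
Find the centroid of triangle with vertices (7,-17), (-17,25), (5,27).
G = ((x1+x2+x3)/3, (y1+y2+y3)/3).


Gx = (7- 17+5)/3 = -5/3 = -1.6667
Gy = (-17+25+27)/3 = 35/3 = 11.6667

G = (-1.6667, 11.6667)


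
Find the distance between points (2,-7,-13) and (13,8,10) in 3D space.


dx=11, dy=15, dz=23
d = sqrt(121+225+529) = sqrt(875) = 29.5804

29.5804


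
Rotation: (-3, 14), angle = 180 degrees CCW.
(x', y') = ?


cos(180) = -1, sin(180) = 0
x' = -3*(-1) - 14*0 = 3
y' = -3*0 + 14*(-1) = -14

(3, -14)


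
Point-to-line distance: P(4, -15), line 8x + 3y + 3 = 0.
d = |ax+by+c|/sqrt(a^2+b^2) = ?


|8*4 + 3*(-15) + 3| = |-10| = 10
sqrt(64 + 9) = sqrt(73) = 8.5440
d = 10/sqrt(73) = 1.1704

1.1704


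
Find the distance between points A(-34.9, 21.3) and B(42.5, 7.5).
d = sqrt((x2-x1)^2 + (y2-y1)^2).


dx = 42.5 + 34.9 = 77.4
dy = 7.5 - 21.3 = -13.8
d = sqrt(5990.76 + 190.44) = sqrt(6181.2) = 78.6206

78.6206


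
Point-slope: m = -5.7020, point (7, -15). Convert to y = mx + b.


y + 15 = -5.7020(x - 7)
y = -5.7020x - 15 + 5.7020*7
y = -5.7020x + 24.9140

y = -5.7020x + 24.9140


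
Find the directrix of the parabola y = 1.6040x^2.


a = 1.6040
1/(4a) = 0.1559
directrix: y = -0.1559 = -0.1559

y = -0.1559


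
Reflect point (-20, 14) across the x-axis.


Reflection rule for x-axis: (x, -y)
(-20, 14) -> (-20, -14)

(-20, -14)


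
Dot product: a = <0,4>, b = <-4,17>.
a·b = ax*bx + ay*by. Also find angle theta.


a·b = 0*(-4) + 4*17 = 0 + 68 = 68
|a| = sqrt(0+16) = 4.0000
|b| = sqrt(16+289) = 17.4642
cos(theta) = 68/(sqrt(16)*sqrt(305)) = 68/sqrt(4880) = 0.973417
theta = arccos(68/sqrt(4880)) = 13.2405 degrees

a·b = 68, theta = 13.2405 deg


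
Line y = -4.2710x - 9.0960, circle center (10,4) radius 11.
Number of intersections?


Substitute y = -4.2710x - 9.0960: (x-10)^2 + (-4.2710x- 9.0960-4)^2 = 121
Expand to Ax^2 + Bx + C = 0, where b-k = -13.096
A = 1+m^2 = 19.241441
B = 2(m(b-k) - h) = 2(-4.2710*(-13.096) - 10) = 91.866032
C = h^2 + (b-k)^2 - r^2 = 100 + 171.505216 - 121 = 150.505216
disc = B^2-4AC = 8439.3678 - 11583.7489 = -3144.3811
disc < 0

0 intersection points


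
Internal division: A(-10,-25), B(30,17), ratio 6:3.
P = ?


Px = (6*30 + 3*(-10))/9 = 150/9 = 16.6667
Py = (6*17 + 3*(-25))/9 = 27/9 = 3.0000

P = (16.6667, 3.0000)


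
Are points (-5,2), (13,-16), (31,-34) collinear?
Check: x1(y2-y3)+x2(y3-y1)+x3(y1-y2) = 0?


-5*(-16+ 34) + 13*(-34-2) + 31*(2+ 16)
= -90 - 468 + 558 = 0

Yes, collinear (determinant = 0)


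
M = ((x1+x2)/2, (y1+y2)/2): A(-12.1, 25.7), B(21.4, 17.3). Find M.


Mx = (-12.1 + 21.4)/2 = 9.3/2 = 4.6500
My = (25.7 + 17.3)/2 = 43.0/2 = 21.5000

(4.6500, 21.5000)


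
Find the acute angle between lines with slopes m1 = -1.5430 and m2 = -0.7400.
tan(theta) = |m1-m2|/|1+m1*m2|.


m1-m2 = -0.803
1+m1*m2 = 2.14182
tan(theta) = |-0.803/2.14182| = 0.374915
theta = arctan(|-0.803/2.14182|) = 20.5518 degrees (acute angle)

20.5518 degrees


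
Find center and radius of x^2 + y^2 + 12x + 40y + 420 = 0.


h = -D/2 = -12/2 = -6
k = -E/2 = -40/2 = -20
r^2 = h^2 + k^2 - F = 36 + 400 - 420 = 16
r = 4

Center (-6, -20), radius = 4


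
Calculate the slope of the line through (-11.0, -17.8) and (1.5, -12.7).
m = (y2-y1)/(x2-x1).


dy = -12.7 + 17.8 = 5.1
dx = 1.5 + 11.0 = 12.5
m = 5.1/12.5 = 0.4080

m = 0.4080


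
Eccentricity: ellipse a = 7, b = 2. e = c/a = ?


c = sqrt(49-4) = sqrt(45) = 6.7082
e = c/a = sqrt(45)/7 = 0.9583

e = 0.9583


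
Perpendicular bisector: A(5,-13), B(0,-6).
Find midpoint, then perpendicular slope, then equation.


Midpoint = (2.5, -9.5)
Slope of AB = dy/dx = 7/(-5) = -1.4000
Perp slope = -dx/dy = 5/7 = 0.7143
b = My - (perp slope)*Mx = -9.5 + (-5*2.5)/7 = -9.5 - 1.7857 = -11.2857

y = 0.7143x - 11.2857


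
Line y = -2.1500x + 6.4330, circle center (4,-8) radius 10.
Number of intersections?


Substitute y = -2.1500x + 6.4330: (x-4)^2 + (-2.1500x+6.4330+ 8)^2 = 100
Expand to Ax^2 + Bx + C = 0, where b-k = 14.433
A = 1+m^2 = 5.6225
B = 2(m(b-k) - h) = 2(-2.1500*14.433 - 4) = -70.0619
C = h^2 + (b-k)^2 - r^2 = 16 + 208.311489 - 100 = 124.311489
disc = B^2-4AC = 4908.6698 - 2795.7654 = 2112.9044
disc > 0

2 intersection points


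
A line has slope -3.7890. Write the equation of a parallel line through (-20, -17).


Parallel lines have equal slopes.
m2 = -3.7890
b2 = -17 + 3.7890*(-20) = -92.7800

y = -3.7890x - 92.7800


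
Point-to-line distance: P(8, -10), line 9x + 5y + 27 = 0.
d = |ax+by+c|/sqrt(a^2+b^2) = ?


|9*8 + 5*(-10) + 27| = |49| = 49
sqrt(81 + 25) = sqrt(106) = 10.2956
d = 49/sqrt(106) = 4.7593

4.7593


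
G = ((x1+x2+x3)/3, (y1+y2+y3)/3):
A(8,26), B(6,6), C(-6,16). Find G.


Gx = (8+6- 6)/3 = 8/3 = 2.6667
Gy = (26+6+16)/3 = 48/3 = 16.0000

G = (2.6667, 16.0000)


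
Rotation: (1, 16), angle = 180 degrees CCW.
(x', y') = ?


cos(180) = -1, sin(180) = 0
x' = 1*(-1) - 16*0 = -1
y' = 1*0 + 16*(-1) = -16

(-1, -16)


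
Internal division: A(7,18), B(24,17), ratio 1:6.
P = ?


Px = (1*24 + 6*7)/7 = 66/7 = 9.4286
Py = (1*17 + 6*18)/7 = 125/7 = 17.8571

P = (9.4286, 17.8571)


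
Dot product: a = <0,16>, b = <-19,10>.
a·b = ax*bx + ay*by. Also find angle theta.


a·b = 0*(-19) + 16*10 = 0 + 160 = 160
|a| = sqrt(0+256) = 16.0000
|b| = sqrt(361+100) = 21.4709
cos(theta) = 160/(sqrt(256)*sqrt(461)) = 160/sqrt(118016) = 0.465746
theta = arccos(160/sqrt(118016)) = 62.2415 degrees

a·b = 160, theta = 62.2415 deg


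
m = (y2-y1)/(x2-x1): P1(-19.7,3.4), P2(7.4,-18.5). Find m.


dy = -18.5 - 3.4 = -21.9
dx = 7.4 + 19.7 = 27.1
m = -21.9/27.1 = -0.8081

m = -0.8081


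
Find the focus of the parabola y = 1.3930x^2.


a = 1.3930
4a = 5.5720
focus = (0, 1/5.5720) = (0, 0.1795)

Focus = (0, 0.1795)


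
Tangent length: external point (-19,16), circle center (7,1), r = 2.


d = sqrt((-19-7)^2 + (16-1)^2) = sqrt(676+225) = 30.0167
L = sqrt(901.0000 - 4) = sqrt(897.0000) = 29.9500

29.9500


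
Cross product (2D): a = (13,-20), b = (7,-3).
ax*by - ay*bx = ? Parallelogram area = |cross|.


cross = 13*(-3) + 20*7 = -39 + 140 = 101
Parallelogram area = |101| = 101

cross = 101, parallelogram area = 101


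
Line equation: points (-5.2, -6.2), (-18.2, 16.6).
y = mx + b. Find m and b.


m = (22.8)/(-13.0) = -1.7538
b = y1 - m*x1 = -6.2 - (22.8*(-5.2))/(-13.0) = -6.2 - 9.1200 = -15.3200

y = -1.7538x - 15.3200


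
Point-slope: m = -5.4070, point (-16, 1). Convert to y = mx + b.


y - 1 = -5.4070(x + 16)
y = -5.4070x + 1 + 5.4070*(-16)
y = -5.4070x - 85.5120

y = -5.4070x - 85.5120


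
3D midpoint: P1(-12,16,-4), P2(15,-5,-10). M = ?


Mx = (-12+15)/2 = 1.5000
My = (16- 5)/2 = 5.5000
Mz = (-4- 10)/2 = -7.0000

M = (1.5000, 5.5000, -7.0000)


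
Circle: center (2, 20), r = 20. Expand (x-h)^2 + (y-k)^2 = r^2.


(x-2)^2 + (y-20)^2 = 20^2
D = -2h = -4, E = -2k = -40
F = h^2+k^2-r^2 = 4+400-400 = 4

x^2 + y^2 - 4x - 40y + 4 = 0


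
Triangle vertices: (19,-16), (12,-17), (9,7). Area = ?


19*(-17-7) = -456
12*(7+ 16) = 276
9*(-16+ 17) = 9
sum = -171
Area = |-171|/2 = 85.5000

85.5000 sq units


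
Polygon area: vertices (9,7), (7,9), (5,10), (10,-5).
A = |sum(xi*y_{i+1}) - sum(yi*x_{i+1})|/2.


sum(xi*y_{i+1}) = 9*9 + 7*10 + 5*(-5) + 10*7 = 196
sum(yi*x_{i+1}) = 7*7 + 9*5 + 10*10 - 5*9 = 149
Area = |196 - 149|/2 = 47/2 = 23.5000

23.5000 sq units


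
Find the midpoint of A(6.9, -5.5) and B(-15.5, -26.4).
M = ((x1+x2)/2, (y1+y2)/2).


Mx = (6.9 - 15.5)/2 = -8.6/2 = -4.3000
My = (-5.5 - 26.4)/2 = -31.9/2 = -15.9500

(-4.3000, -15.9500)


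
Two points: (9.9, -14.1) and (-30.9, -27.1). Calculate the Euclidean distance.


dx = -30.9 - 9.9 = -40.8
dy = -27.1 + 14.1 = -13
d = sqrt(1664.64 + 169) = sqrt(1833.64) = 42.8210

42.8210


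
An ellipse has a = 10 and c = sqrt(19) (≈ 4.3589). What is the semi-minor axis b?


b^2 = 10^2 - (sqrt(19))^2 = 100 - 19 = 81
b = sqrt(81) = 9

b = 9


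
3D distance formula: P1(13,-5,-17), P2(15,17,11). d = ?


dx=2, dy=22, dz=28
d = sqrt(4+484+784) = sqrt(1272) = 35.6651

35.6651


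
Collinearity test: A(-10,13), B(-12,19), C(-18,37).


-10*(19-37) - 12*(37-13) - 18*(13-19)
= 180 - 288 + 108 = 0

Yes, collinear (determinant = 0)


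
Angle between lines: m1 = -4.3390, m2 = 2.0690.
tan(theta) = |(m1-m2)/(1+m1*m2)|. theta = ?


m1-m2 = -6.408
1+m1*m2 = -7.977391
tan(theta) = |-6.408/(-7.977391)| = 0.803270
theta = arctan(|-6.408/(-7.977391)|) = 38.7739 degrees (acute angle)

38.7739 degrees


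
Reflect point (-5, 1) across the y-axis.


Reflection rule for y-axis: (-x, y)
(-5, 1) -> (5, 1)

(5, 1)


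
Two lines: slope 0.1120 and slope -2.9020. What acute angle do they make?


m1-m2 = 3.014
1+m1*m2 = 0.674976
tan(theta) = |3.014/0.674976| = 4.465344
theta = arctan(|3.014/0.674976|) = 77.3771 degrees (acute angle)

77.3771 degrees


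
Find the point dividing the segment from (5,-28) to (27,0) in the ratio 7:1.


Px = (7*27 + 1*5)/8 = 194/8 = 24.2500
Py = (7*0 + 1*(-28))/8 = -28/8 = -3.5000

P = (24.2500, -3.5000)


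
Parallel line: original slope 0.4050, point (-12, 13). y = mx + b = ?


Parallel lines have equal slopes.
m2 = 0.4050
b2 = 13 - 0.4050*(-12) = 17.8600

y = 0.4050x + 17.8600


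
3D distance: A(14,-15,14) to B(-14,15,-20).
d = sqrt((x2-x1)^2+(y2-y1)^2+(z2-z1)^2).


dx=-28, dy=30, dz=-34
d = sqrt(784+900+1156) = sqrt(2840) = 53.2917

53.2917


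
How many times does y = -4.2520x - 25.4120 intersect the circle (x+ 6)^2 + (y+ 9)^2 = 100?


Substitute y = -4.2520x - 25.4120: (x+ 6)^2 + (-4.2520x- 25.4120+ 9)^2 = 100
Expand to Ax^2 + Bx + C = 0, where b-k = -16.412
A = 1+m^2 = 19.079504
B = 2(m(b-k) - h) = 2(-4.2520*(-16.412) + 6) = 151.567648
C = h^2 + (b-k)^2 - r^2 = 36 + 269.353744 - 100 = 205.353744
disc = B^2-4AC = 22972.7519 - 15672.1903 = 7300.5616
disc > 0

2 intersection points


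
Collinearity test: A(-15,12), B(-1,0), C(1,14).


-15*(0-14) - 1*(14-12) + 1*(12-0)
= 210 - 2 + 12 = 220

No, not collinear (determinant = 220)


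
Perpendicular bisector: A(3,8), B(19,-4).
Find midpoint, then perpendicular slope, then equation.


Midpoint = (11, 2)
Slope of AB = dy/dx = -12/16 = -0.7500
Perp slope = -dx/dy = 16/12 = 1.3333
b = My - (perp slope)*Mx = 2 + (16*11)/(-12) = 2 - 14.6667 = -12.6667

y = 1.3333x - 12.6667


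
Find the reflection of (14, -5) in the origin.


Reflection rule for origin: (-x, -y)
(14, -5) -> (-14, 5)

(-14, 5)


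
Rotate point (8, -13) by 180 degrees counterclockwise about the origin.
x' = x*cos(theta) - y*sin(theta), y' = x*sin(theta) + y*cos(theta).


cos(180) = -1, sin(180) = 0
x' = 8*(-1) + 13*0 = -8
y' = 8*0 - 13*(-1) = 13

(-8, 13)


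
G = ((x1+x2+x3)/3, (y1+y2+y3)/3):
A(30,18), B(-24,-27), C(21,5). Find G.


Gx = (30- 24+21)/3 = 27/3 = 9.0000
Gy = (18- 27+5)/3 = -4/3 = -1.3333

G = (9.0000, -1.3333)


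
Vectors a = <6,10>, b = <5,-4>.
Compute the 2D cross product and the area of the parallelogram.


cross = 6*(-4) - 10*5 = -24 - 50 = -74
Parallelogram area = |-74| = 74

cross = -74, parallelogram area = 74


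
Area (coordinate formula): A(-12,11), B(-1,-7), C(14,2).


-12*(-7-2) = 108
-1*(2-11) = 9
14*(11+ 7) = 252
sum = 369
Area = |369|/2 = 184.5000

184.5000 sq units


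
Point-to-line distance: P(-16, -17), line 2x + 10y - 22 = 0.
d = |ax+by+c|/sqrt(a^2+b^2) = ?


|2*(-16) + 10*(-17) - 22| = |-224| = 224
sqrt(4 + 100) = sqrt(104) = 10.1980
d = 224/sqrt(104) = 21.9650

21.9650


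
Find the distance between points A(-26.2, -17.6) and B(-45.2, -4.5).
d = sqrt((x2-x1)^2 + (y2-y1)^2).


dx = -45.2 + 26.2 = -19
dy = -4.5 + 17.6 = 13.1
d = sqrt(361 + 171.61) = sqrt(532.61) = 23.0783

23.0783


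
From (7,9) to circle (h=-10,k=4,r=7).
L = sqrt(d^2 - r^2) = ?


d = sqrt((7+ 10)^2 + (9-4)^2) = sqrt(289+25) = 17.7200
L = sqrt(314.0000 - 49) = sqrt(265.0000) = 16.2788

16.2788


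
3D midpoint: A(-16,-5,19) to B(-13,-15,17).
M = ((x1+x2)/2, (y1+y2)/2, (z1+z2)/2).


Mx = (-16- 13)/2 = -14.5000
My = (-5- 15)/2 = -10.0000
Mz = (19+17)/2 = 18.0000

M = (-14.5000, -10.0000, 18.0000)


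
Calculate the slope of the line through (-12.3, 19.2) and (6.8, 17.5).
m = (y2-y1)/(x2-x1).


dy = 17.5 - 19.2 = -1.7
dx = 6.8 + 12.3 = 19.1
m = -1.7/19.1 = -0.0890

m = -0.0890


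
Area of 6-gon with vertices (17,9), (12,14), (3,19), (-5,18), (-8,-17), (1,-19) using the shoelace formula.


sum(xi*y_{i+1}) = 17*14 + 12*19 + 3*18 - 5*(-17) - 8*(-19) + 1*9 = 766
sum(yi*x_{i+1}) = 9*12 + 14*3 + 19*(-5) + 18*(-8) - 17*1 - 19*17 = -429
Area = |766 + 429|/2 = 1195/2 = 597.5000

597.5000 sq units


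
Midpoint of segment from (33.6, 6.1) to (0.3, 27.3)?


Mx = (33.6 + 0.3)/2 = 33.9/2 = 16.9500
My = (6.1 + 27.3)/2 = 33.4/2 = 16.7000

(16.9500, 16.7000)


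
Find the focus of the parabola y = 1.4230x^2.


a = 1.4230
4a = 5.6920
focus = (0, 1/5.6920) = (0, 0.1757)

Focus = (0, 0.1757)


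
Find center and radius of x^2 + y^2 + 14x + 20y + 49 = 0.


h = -D/2 = -14/2 = -7
k = -E/2 = -20/2 = -10
r^2 = h^2 + k^2 - F = 49 + 100 - 49 = 100
r = 10

Center (-7, -10), radius = 10


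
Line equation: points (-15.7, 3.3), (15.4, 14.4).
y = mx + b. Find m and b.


m = (11.1)/(31.1) = 0.3569
b = y1 - m*x1 = 3.3 - (11.1*(-15.7))/(31.1) = 3.3 + 5.6035 = 8.9035

y = 0.3569x + 8.9035


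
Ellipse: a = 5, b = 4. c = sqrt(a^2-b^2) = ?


c^2 = 5^2 - 4^2 = 25 - 16 = 9
c = sqrt(9) = 3.0000

c = 3.0000


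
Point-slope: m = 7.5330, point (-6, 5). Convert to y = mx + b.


y - 5 = 7.5330(x + 6)
y = 7.5330x + 5 - 7.5330*(-6)
y = 7.5330x + 50.1980

y = 7.5330x + 50.1980


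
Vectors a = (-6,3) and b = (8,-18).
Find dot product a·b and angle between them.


a·b = -6*8 + 3*(-18) = -48 - 54 = -102
|a| = sqrt(36+9) = 6.7082
|b| = sqrt(64+324) = 19.6977
cos(theta) = -102/(sqrt(45)*sqrt(388)) = -102/sqrt(17460) = -0.771930
theta = arccos(-102/sqrt(17460)) = 140.5275 degrees

a·b = -102, theta = 140.5275 deg


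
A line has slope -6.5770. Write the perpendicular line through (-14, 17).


Perpendicular slope = -1/m1 = -1/(-6.5770) = 0.1520
b2 = y0 - m2*x0 = 17 - 14/(-6.5770) = 17 + 2.1286 = 19.1286

y = 0.1520x + 19.1286


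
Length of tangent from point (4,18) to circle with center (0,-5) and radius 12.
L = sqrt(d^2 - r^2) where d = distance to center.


d = sqrt((4-0)^2 + (18+ 5)^2) = sqrt(16+529) = 23.3452
L = sqrt(545.0000 - 144) = sqrt(401.0000) = 20.0250

20.0250


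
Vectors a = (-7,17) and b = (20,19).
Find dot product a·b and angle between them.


a·b = -7*20 + 17*19 = -140 + 323 = 183
|a| = sqrt(49+289) = 18.3848
|b| = sqrt(400+361) = 27.5862
cos(theta) = 183/(sqrt(338)*sqrt(761)) = 183/sqrt(257218) = 0.360828
theta = arccos(183/sqrt(257218)) = 68.8489 degrees

a·b = 183, theta = 68.8489 deg
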